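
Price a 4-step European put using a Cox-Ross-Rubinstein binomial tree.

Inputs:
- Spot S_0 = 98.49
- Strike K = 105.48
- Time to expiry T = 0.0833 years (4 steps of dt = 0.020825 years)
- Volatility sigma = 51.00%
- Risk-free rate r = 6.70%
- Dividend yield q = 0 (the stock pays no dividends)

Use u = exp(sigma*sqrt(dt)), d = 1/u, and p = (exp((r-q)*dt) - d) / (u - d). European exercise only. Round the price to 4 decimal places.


Answer: Price = V(0,0) = 10.0172

Derivation:
dt = T/N = 0.020825
u = exp(sigma*sqrt(dt)) = 1.076373; d = 1/u = 0.929046
p = (exp((r-q)*dt) - d) / (u - d) = 0.491086
Discount per step: exp(-r*dt) = 0.998606
Stock lattice S(k, i) with i counting down-moves:
  k=0: S(0,0) = 98.4900
  k=1: S(1,0) = 106.0120; S(1,1) = 91.5017
  k=2: S(2,0) = 114.1085; S(2,1) = 98.4900; S(2,2) = 85.0093
  k=3: S(3,0) = 122.8234; S(3,1) = 106.0120; S(3,2) = 91.5017; S(3,3) = 78.9775
  k=4: S(4,0) = 132.2038; S(4,1) = 114.1085; S(4,2) = 98.4900; S(4,3) = 85.0093; S(4,4) = 73.3737
Terminal payoffs V(N, i) = max(K - S_T, 0):
  V(4,0) = 0.000000; V(4,1) = 0.000000; V(4,2) = 6.990000; V(4,3) = 20.470744; V(4,4) = 32.106321
Backward induction: V(k, i) = exp(-r*dt) * [p * V(k+1, i) + (1-p) * V(k+1, i+1)].
  V(3,0) = exp(-r*dt) * [p*0.000000 + (1-p)*0.000000] = 0.000000
  V(3,1) = exp(-r*dt) * [p*0.000000 + (1-p)*6.990000] = 3.552348
  V(3,2) = exp(-r*dt) * [p*6.990000 + (1-p)*20.470744] = 13.831226
  V(3,3) = exp(-r*dt) * [p*20.470744 + (1-p)*32.106321] = 26.355452
  V(2,0) = exp(-r*dt) * [p*0.000000 + (1-p)*3.552348] = 1.805319
  V(2,1) = exp(-r*dt) * [p*3.552348 + (1-p)*13.831226] = 8.771165
  V(2,2) = exp(-r*dt) * [p*13.831226 + (1-p)*26.355452] = 20.176807
  V(1,0) = exp(-r*dt) * [p*1.805319 + (1-p)*8.771165] = 5.342875
  V(1,1) = exp(-r*dt) * [p*8.771165 + (1-p)*20.176807] = 14.555332
  V(0,0) = exp(-r*dt) * [p*5.342875 + (1-p)*14.555332] = 10.017236


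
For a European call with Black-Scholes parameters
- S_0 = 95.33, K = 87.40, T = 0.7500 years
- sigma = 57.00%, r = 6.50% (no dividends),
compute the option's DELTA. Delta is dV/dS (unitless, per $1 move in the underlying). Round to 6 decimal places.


Answer: Delta = 0.698995

Derivation:
d1 = 0.5215129497; d2 = 0.0278784696
phi(d1) = 0.3482180512; exp(-qT) = 1.0000000000; exp(-rT) = 0.9524192047
N(d1) = 0.6989952566
Delta = exp(-qT) * N(d1) = 1.0000000000 * 0.6989952566 = 0.698995


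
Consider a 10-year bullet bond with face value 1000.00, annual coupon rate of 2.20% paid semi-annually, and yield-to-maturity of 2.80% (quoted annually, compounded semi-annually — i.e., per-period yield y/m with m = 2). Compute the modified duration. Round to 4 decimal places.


Coupon per period c = face * coupon_rate / m = 11.000000
Periods per year m = 2; per-period yield y/m = 0.014000
Number of cashflows N = 20
Cashflows (t years, CF_t, discount factor 1/(1+y/m)^(m*t), PV):
  t = 0.5000: CF_t = 11.000000, DF = 0.986193, PV = 10.848126
  t = 1.0000: CF_t = 11.000000, DF = 0.972577, PV = 10.698349
  t = 1.5000: CF_t = 11.000000, DF = 0.959149, PV = 10.550640
  t = 2.0000: CF_t = 11.000000, DF = 0.945906, PV = 10.404971
  t = 2.5000: CF_t = 11.000000, DF = 0.932847, PV = 10.261312
  t = 3.0000: CF_t = 11.000000, DF = 0.919967, PV = 10.119637
  t = 3.5000: CF_t = 11.000000, DF = 0.907265, PV = 9.979919
  t = 4.0000: CF_t = 11.000000, DF = 0.894739, PV = 9.842129
  t = 4.5000: CF_t = 11.000000, DF = 0.882386, PV = 9.706241
  t = 5.0000: CF_t = 11.000000, DF = 0.870203, PV = 9.572230
  t = 5.5000: CF_t = 11.000000, DF = 0.858188, PV = 9.440069
  t = 6.0000: CF_t = 11.000000, DF = 0.846339, PV = 9.309733
  t = 6.5000: CF_t = 11.000000, DF = 0.834654, PV = 9.181196
  t = 7.0000: CF_t = 11.000000, DF = 0.823130, PV = 9.054434
  t = 7.5000: CF_t = 11.000000, DF = 0.811766, PV = 8.929422
  t = 8.0000: CF_t = 11.000000, DF = 0.800558, PV = 8.806136
  t = 8.5000: CF_t = 11.000000, DF = 0.789505, PV = 8.684553
  t = 9.0000: CF_t = 11.000000, DF = 0.778604, PV = 8.564648
  t = 9.5000: CF_t = 11.000000, DF = 0.767854, PV = 8.446398
  t = 10.0000: CF_t = 1011.000000, DF = 0.757253, PV = 765.582602
Price P = sum_t PV_t = 947.982747
First compute Macaulay numerator sum_t t * PV_t:
  t * PV_t at t = 0.5000: 5.424063
  t * PV_t at t = 1.0000: 10.698349
  t * PV_t at t = 1.5000: 15.825961
  t * PV_t at t = 2.0000: 20.809942
  t * PV_t at t = 2.5000: 25.653281
  t * PV_t at t = 3.0000: 30.358912
  t * PV_t at t = 3.5000: 34.929715
  t * PV_t at t = 4.0000: 39.368515
  t * PV_t at t = 4.5000: 43.678086
  t * PV_t at t = 5.0000: 47.861151
  t * PV_t at t = 5.5000: 51.920381
  t * PV_t at t = 6.0000: 55.858398
  t * PV_t at t = 6.5000: 59.677776
  t * PV_t at t = 7.0000: 63.381039
  t * PV_t at t = 7.5000: 66.970667
  t * PV_t at t = 8.0000: 70.449091
  t * PV_t at t = 8.5000: 73.818697
  t * PV_t at t = 9.0000: 77.081828
  t * PV_t at t = 9.5000: 80.240781
  t * PV_t at t = 10.0000: 7655.826023
Macaulay duration D = 8529.832656 / 947.982747 = 8.997878
Modified duration = D / (1 + y/m) = 8.997878 / (1 + 0.014000) = 8.873646

Answer: Modified duration = 8.8736


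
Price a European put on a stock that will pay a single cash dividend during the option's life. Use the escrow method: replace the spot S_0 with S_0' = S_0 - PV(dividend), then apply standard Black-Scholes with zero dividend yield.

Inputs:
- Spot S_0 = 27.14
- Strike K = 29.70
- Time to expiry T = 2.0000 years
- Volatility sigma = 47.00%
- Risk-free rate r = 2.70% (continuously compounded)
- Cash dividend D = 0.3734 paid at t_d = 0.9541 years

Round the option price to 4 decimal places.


Answer: Price = 7.8495

Derivation:
PV(D) = D * exp(-r * t_d) = 0.3734 * 0.97456828 = 0.36390379
S_0' = S_0 - PV(D) = 27.1400 - 0.36390379 = 26.77609621
d1 = (ln(S_0'/K) + (r + sigma^2/2)*T) / (sigma*sqrt(T)) = 0.25766145
d2 = d1 - sigma*sqrt(T) = -0.40701892
exp(-rT) = 0.94743211
N(-d1) = 0.39833410; N(-d2) = 0.65800295
P = K * exp(-rT) * N(-d2) - S_0' * N(-d1) = 29.7000 * 0.94743211 * 0.65800295 - 26.77609621 * 0.39833410 = 7.8495


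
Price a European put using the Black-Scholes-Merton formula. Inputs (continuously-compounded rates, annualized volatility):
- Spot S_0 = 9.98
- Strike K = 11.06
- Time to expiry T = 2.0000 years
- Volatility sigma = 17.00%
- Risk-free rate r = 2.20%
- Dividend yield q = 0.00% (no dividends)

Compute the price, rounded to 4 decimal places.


d1 = (ln(S/K) + (r - q + 0.5*sigma^2) * T) / (sigma * sqrt(T)) = -0.12416756
d2 = d1 - sigma * sqrt(T) = -0.36458386
exp(-rT) = 0.95695396; exp(-qT) = 1.00000000
P = K * exp(-rT) * N(-d2) - S_0 * exp(-qT) * N(-d1)
N(-d1) = 0.54940870; N(-d2) = 0.64228897
P = 11.0600 * 0.95695396 * 0.64228897 - 9.9800 * 1.00000000 * 0.54940870 = 1.3148

Answer: Price = 1.3148


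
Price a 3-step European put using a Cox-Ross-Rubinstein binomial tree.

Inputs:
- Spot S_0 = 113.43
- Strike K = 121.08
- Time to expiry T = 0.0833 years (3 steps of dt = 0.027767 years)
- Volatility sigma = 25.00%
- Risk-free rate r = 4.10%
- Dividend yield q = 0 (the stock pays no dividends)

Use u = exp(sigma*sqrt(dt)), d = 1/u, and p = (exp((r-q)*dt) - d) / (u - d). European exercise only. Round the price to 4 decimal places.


Answer: Price = V(0,0) = 8.1835

Derivation:
dt = T/N = 0.027767
u = exp(sigma*sqrt(dt)) = 1.042538; d = 1/u = 0.959197
p = (exp((r-q)*dt) - d) / (u - d) = 0.503255
Discount per step: exp(-r*dt) = 0.998862
Stock lattice S(k, i) with i counting down-moves:
  k=0: S(0,0) = 113.4300
  k=1: S(1,0) = 118.2551; S(1,1) = 108.8018
  k=2: S(2,0) = 123.2855; S(2,1) = 113.4300; S(2,2) = 104.3624
  k=3: S(3,0) = 128.5298; S(3,1) = 118.2551; S(3,2) = 108.8018; S(3,3) = 100.1041
Terminal payoffs V(N, i) = max(K - S_T, 0):
  V(3,0) = 0.000000; V(3,1) = 2.824890; V(3,2) = 12.278233; V(3,3) = 20.975874
Backward induction: V(k, i) = exp(-r*dt) * [p * V(k+1, i) + (1-p) * V(k+1, i+1)].
  V(2,0) = exp(-r*dt) * [p*0.000000 + (1-p)*2.824890] = 1.401654
  V(2,1) = exp(-r*dt) * [p*2.824890 + (1-p)*12.278233] = 7.512237
  V(2,2) = exp(-r*dt) * [p*12.278233 + (1-p)*20.975874] = 16.579859
  V(1,0) = exp(-r*dt) * [p*1.401654 + (1-p)*7.512237] = 4.432009
  V(1,1) = exp(-r*dt) * [p*7.512237 + (1-p)*16.579859] = 12.002864
  V(0,0) = exp(-r*dt) * [p*4.432009 + (1-p)*12.002864] = 8.183474


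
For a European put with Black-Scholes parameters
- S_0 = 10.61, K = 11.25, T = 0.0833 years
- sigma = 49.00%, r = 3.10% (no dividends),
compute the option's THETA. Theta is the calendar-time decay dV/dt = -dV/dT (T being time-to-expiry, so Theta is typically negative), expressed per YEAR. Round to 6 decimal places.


d1 = -0.3251866115; d2 = -0.4666091344
phi(d1) = 0.3783968754; exp(-qT) = 1.0000000000; exp(-rT) = 0.9974210313
Theta = -S*exp(-qT)*phi(d1)*sigma/(2*sqrt(T)) + r*K*exp(-rT)*N(-d2) - q*S*exp(-qT)*N(-d1)
N(-d1) = 0.6274800795; N(-d2) = 0.6796102247; sqrt(T) = 0.2886173938
Term 1 = -10.6100 * 1.0000000000 * 0.3783968754 * 0.4900 / (2 * 0.2886173938) = -3.4080543269
Term 2 = 0.0310 * 11.2500 * 0.9974210313 * 0.6796102247 = 0.2364028140
Term 3 = 0 (no dividend yield, q = 0)
Theta = -3.4080543269 + (0.2364028140) + (0.0000000000) = -3.171652

Answer: Theta = -3.171652


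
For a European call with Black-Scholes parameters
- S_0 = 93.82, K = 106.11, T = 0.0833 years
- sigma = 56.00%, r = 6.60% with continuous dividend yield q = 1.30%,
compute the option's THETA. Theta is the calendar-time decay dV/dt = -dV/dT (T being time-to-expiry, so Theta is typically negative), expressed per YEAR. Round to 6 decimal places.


Answer: Theta = -30.430331

Derivation:
d1 = -0.6534967675; d2 = -0.8151225081
phi(d1) = 0.3222371397; exp(-qT) = 0.9989176861; exp(-rT) = 0.9945172852
Theta = -S*exp(-qT)*phi(d1)*sigma/(2*sqrt(T)) - r*K*exp(-rT)*N(d2) + q*S*exp(-qT)*N(d1)
N(d1) = 0.2567180363; N(d2) = 0.2075010945; sqrt(T) = 0.2886173938
Term 1 = -93.8200 * 0.9989176861 * 0.3222371397 * 0.5600 / (2 * 0.2886173938) = -29.2978840341
Term 2 = -0.0660 * 106.1100 * 0.9945172852 * 0.2075010945 = -1.4452167210
Term 3 = 0.0130 * 93.8200 * 0.9989176861 * 0.2567180363 = 0.3127698382
Theta = -29.2978840341 + (-1.4452167210) + (0.3127698382) = -30.430331


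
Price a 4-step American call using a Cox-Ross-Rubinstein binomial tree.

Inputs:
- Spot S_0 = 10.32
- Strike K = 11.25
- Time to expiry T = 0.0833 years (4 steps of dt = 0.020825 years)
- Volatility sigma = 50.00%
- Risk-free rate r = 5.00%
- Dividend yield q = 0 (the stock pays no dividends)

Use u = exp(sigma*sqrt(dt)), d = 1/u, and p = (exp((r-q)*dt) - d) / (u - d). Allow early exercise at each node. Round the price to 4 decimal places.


dt = T/N = 0.020825
u = exp(sigma*sqrt(dt)) = 1.074821; d = 1/u = 0.930387
p = (exp((r-q)*dt) - d) / (u - d) = 0.489182
Discount per step: exp(-r*dt) = 0.998959
Stock lattice S(k, i) with i counting down-moves:
  k=0: S(0,0) = 10.3200
  k=1: S(1,0) = 11.0922; S(1,1) = 9.6016
  k=2: S(2,0) = 11.9221; S(2,1) = 10.3200; S(2,2) = 8.9332
  k=3: S(3,0) = 12.8141; S(3,1) = 11.0922; S(3,2) = 9.6016; S(3,3) = 8.3113
  k=4: S(4,0) = 13.7729; S(4,1) = 11.9221; S(4,2) = 10.3200; S(4,3) = 8.9332; S(4,4) = 7.7328
Terminal payoffs V(N, i) = max(S_T - K, 0):
  V(4,0) = 2.522876; V(4,1) = 0.672084; V(4,2) = 0.000000; V(4,3) = 0.000000; V(4,4) = 0.000000
Backward induction: V(k, i) = exp(-r*dt) * [p * V(k+1, i) + (1-p) * V(k+1, i+1)]; then take max(V_cont, immediate exercise) for American.
  V(3,0) = exp(-r*dt) * [p*2.522876 + (1-p)*0.672084] = 1.575817; exercise = 1.564109; V(3,0) = max -> 1.575817
  V(3,1) = exp(-r*dt) * [p*0.672084 + (1-p)*0.000000] = 0.328429; exercise = 0.000000; V(3,1) = max -> 0.328429
  V(3,2) = exp(-r*dt) * [p*0.000000 + (1-p)*0.000000] = 0.000000; exercise = 0.000000; V(3,2) = max -> 0.000000
  V(3,3) = exp(-r*dt) * [p*0.000000 + (1-p)*0.000000] = 0.000000; exercise = 0.000000; V(3,3) = max -> 0.000000
  V(2,0) = exp(-r*dt) * [p*1.575817 + (1-p)*0.328429] = 0.937652; exercise = 0.672084; V(2,0) = max -> 0.937652
  V(2,1) = exp(-r*dt) * [p*0.328429 + (1-p)*0.000000] = 0.160495; exercise = 0.000000; V(2,1) = max -> 0.160495
  V(2,2) = exp(-r*dt) * [p*0.000000 + (1-p)*0.000000] = 0.000000; exercise = 0.000000; V(2,2) = max -> 0.000000
  V(1,0) = exp(-r*dt) * [p*0.937652 + (1-p)*0.160495] = 0.540103; exercise = 0.000000; V(1,0) = max -> 0.540103
  V(1,1) = exp(-r*dt) * [p*0.160495 + (1-p)*0.000000] = 0.078429; exercise = 0.000000; V(1,1) = max -> 0.078429
  V(0,0) = exp(-r*dt) * [p*0.540103 + (1-p)*0.078429] = 0.303955; exercise = 0.000000; V(0,0) = max -> 0.303955

Answer: Price = V(0,0) = 0.3040


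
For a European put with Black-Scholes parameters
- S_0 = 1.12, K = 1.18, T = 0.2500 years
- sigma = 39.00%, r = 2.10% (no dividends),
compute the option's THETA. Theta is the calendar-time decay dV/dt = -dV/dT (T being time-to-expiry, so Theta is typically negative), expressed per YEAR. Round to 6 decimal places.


d1 = -0.1431961701; d2 = -0.3381961701
phi(d1) = 0.3948729921; exp(-qT) = 1.0000000000; exp(-rT) = 0.9947637572
Theta = -S*exp(-qT)*phi(d1)*sigma/(2*sqrt(T)) + r*K*exp(-rT)*N(-d2) - q*S*exp(-qT)*N(-d1)
N(-d1) = 0.5569323728; N(-d2) = 0.6323923191; sqrt(T) = 0.5000000000
Term 1 = -1.1200 * 1.0000000000 * 0.3948729921 * 0.3900 / (2 * 0.5000000000) = -0.1724805229
Term 2 = 0.0210 * 1.1800 * 0.9947637572 * 0.6323923191 = 0.0155886262
Term 3 = 0 (no dividend yield, q = 0)
Theta = -0.1724805229 + (0.0155886262) + (0.0000000000) = -0.156892

Answer: Theta = -0.156892


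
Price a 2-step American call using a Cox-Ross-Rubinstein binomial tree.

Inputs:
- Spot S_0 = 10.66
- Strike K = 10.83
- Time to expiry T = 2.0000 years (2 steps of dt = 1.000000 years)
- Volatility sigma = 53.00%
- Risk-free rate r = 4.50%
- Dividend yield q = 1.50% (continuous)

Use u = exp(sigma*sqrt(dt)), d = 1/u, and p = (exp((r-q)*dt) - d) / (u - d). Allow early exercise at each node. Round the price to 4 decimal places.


dt = T/N = 1.000000
u = exp(sigma*sqrt(dt)) = 1.698932; d = 1/u = 0.588605
p = (exp((r-q)*dt) - d) / (u - d) = 0.397945
Discount per step: exp(-r*dt) = 0.955997
Stock lattice S(k, i) with i counting down-moves:
  k=0: S(0,0) = 10.6600
  k=1: S(1,0) = 18.1106; S(1,1) = 6.2745
  k=2: S(2,0) = 30.7687; S(2,1) = 10.6600; S(2,2) = 3.6932
Terminal payoffs V(N, i) = max(S_T - K, 0):
  V(2,0) = 19.938715; V(2,1) = 0.000000; V(2,2) = 0.000000
Backward induction: V(k, i) = exp(-r*dt) * [p * V(k+1, i) + (1-p) * V(k+1, i+1)]; then take max(V_cont, immediate exercise) for American.
  V(1,0) = exp(-r*dt) * [p*19.938715 + (1-p)*0.000000] = 7.585379; exercise = 7.280618; V(1,0) = max -> 7.585379
  V(1,1) = exp(-r*dt) * [p*0.000000 + (1-p)*0.000000] = 0.000000; exercise = 0.000000; V(1,1) = max -> 0.000000
  V(0,0) = exp(-r*dt) * [p*7.585379 + (1-p)*0.000000] = 2.885742; exercise = 0.000000; V(0,0) = max -> 2.885742

Answer: Price = V(0,0) = 2.8857


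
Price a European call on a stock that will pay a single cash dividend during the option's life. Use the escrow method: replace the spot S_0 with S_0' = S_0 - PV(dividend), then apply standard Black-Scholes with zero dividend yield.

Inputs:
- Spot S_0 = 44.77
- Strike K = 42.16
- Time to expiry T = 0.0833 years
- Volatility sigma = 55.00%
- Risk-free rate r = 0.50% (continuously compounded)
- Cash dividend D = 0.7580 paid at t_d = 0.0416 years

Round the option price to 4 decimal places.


Answer: Price = 3.7610

Derivation:
PV(D) = D * exp(-r * t_d) = 0.7580 * 0.99979202 = 0.75784235
S_0' = S_0 - PV(D) = 44.7700 - 0.75784235 = 44.01215765
d1 = (ln(S_0'/K) + (r + sigma^2/2)*T) / (sigma*sqrt(T)) = 0.35283974
d2 = d1 - sigma*sqrt(T) = 0.19410017
exp(-rT) = 0.99958359
N(d1) = 0.63789570; N(d2) = 0.57695128
C = S_0' * N(d1) - K * exp(-rT) * N(d2) = 44.01215765 * 0.63789570 - 42.1600 * 0.99958359 * 0.57695128 = 3.7610


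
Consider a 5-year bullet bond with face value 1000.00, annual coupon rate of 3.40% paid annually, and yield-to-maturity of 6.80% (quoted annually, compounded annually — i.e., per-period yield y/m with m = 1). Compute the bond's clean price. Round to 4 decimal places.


Answer: Price = 859.8436

Derivation:
Coupon per period c = face * coupon_rate / m = 34.000000
Periods per year m = 1; per-period yield y/m = 0.068000
Number of cashflows N = 5
Cashflows (t years, CF_t, discount factor 1/(1+y/m)^(m*t), PV):
  t = 1.0000: CF_t = 34.000000, DF = 0.936330, PV = 31.835206
  t = 2.0000: CF_t = 34.000000, DF = 0.876713, PV = 29.808245
  t = 3.0000: CF_t = 34.000000, DF = 0.820892, PV = 27.910342
  t = 4.0000: CF_t = 34.000000, DF = 0.768626, PV = 26.133279
  t = 5.0000: CF_t = 1034.000000, DF = 0.719687, PV = 744.156493
Price P = sum_t PV_t = 859.843565


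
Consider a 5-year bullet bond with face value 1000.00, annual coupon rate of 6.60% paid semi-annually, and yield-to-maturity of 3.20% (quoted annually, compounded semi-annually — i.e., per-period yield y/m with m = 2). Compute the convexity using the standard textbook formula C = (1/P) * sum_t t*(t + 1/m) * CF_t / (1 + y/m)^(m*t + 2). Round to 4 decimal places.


Coupon per period c = face * coupon_rate / m = 33.000000
Periods per year m = 2; per-period yield y/m = 0.016000
Number of cashflows N = 10
Cashflows (t years, CF_t, discount factor 1/(1+y/m)^(m*t), PV):
  t = 0.5000: CF_t = 33.000000, DF = 0.984252, PV = 32.480315
  t = 1.0000: CF_t = 33.000000, DF = 0.968752, PV = 31.968814
  t = 1.5000: CF_t = 33.000000, DF = 0.953496, PV = 31.465368
  t = 2.0000: CF_t = 33.000000, DF = 0.938480, PV = 30.969850
  t = 2.5000: CF_t = 33.000000, DF = 0.923701, PV = 30.482136
  t = 3.0000: CF_t = 33.000000, DF = 0.909155, PV = 30.002103
  t = 3.5000: CF_t = 33.000000, DF = 0.894837, PV = 29.529629
  t = 4.0000: CF_t = 33.000000, DF = 0.880745, PV = 29.064595
  t = 4.5000: CF_t = 33.000000, DF = 0.866875, PV = 28.606885
  t = 5.0000: CF_t = 1033.000000, DF = 0.853224, PV = 881.380103
Price P = sum_t PV_t = 1155.949798
Convexity numerator sum_t t*(t + 1/m) * CF_t / (1+y/m)^(m*t + 2):
  t = 0.5000: term = 15.732684
  t = 1.0000: term = 46.454776
  t = 1.5000: term = 91.446409
  t = 2.0000: term = 150.010513
  t = 2.5000: term = 221.472214
  t = 3.0000: term = 305.178248
  t = 3.5000: term = 400.496388
  t = 4.0000: term = 506.814890
  t = 4.5000: term = 623.541941
  t = 5.0000: term = 23480.563761
Convexity = (1/P) * sum = 25841.711824 / 1155.949798 = 22.355393

Answer: Convexity = 22.3554


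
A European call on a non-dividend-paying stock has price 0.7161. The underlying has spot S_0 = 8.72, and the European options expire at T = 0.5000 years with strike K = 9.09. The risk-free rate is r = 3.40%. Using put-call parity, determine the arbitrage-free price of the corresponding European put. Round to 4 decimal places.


Answer: Put price = 0.9329

Derivation:
Put-call parity: C - P = S_0 * exp(-qT) - K * exp(-rT).
S_0 * exp(-qT) = 8.7200 * 1.00000000 = 8.72000000
K * exp(-rT) = 9.0900 * 0.98314368 = 8.93677609
P = C - S*exp(-qT) + K*exp(-rT)
P = 0.7161 - 8.72000000 + 8.93677609 = 0.9329


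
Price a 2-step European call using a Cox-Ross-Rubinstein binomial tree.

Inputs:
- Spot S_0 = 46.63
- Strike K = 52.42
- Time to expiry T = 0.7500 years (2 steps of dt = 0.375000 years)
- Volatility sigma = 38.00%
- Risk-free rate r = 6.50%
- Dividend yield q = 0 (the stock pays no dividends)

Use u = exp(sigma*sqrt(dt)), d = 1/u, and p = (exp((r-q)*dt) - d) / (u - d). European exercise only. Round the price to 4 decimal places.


dt = T/N = 0.375000
u = exp(sigma*sqrt(dt)) = 1.262005; d = 1/u = 0.792390
p = (exp((r-q)*dt) - d) / (u - d) = 0.494628
Discount per step: exp(-r*dt) = 0.975920
Stock lattice S(k, i) with i counting down-moves:
  k=0: S(0,0) = 46.6300
  k=1: S(1,0) = 58.8473; S(1,1) = 36.9491
  k=2: S(2,0) = 74.2655; S(2,1) = 46.6300; S(2,2) = 29.2781
Terminal payoffs V(N, i) = max(S_T - K, 0):
  V(2,0) = 21.845548; V(2,1) = 0.000000; V(2,2) = 0.000000
Backward induction: V(k, i) = exp(-r*dt) * [p * V(k+1, i) + (1-p) * V(k+1, i+1)].
  V(1,0) = exp(-r*dt) * [p*21.845548 + (1-p)*0.000000] = 10.545216
  V(1,1) = exp(-r*dt) * [p*0.000000 + (1-p)*0.000000] = 0.000000
  V(0,0) = exp(-r*dt) * [p*10.545216 + (1-p)*0.000000] = 5.090354

Answer: Price = V(0,0) = 5.0904


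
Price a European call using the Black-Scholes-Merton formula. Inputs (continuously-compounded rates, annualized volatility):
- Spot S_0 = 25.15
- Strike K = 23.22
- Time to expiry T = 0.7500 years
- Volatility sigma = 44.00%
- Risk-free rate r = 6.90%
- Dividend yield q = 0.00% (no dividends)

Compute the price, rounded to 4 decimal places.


d1 = (ln(S/K) + (r - q + 0.5*sigma^2) * T) / (sigma * sqrt(T)) = 0.53587007
d2 = d1 - sigma * sqrt(T) = 0.15481889
exp(-rT) = 0.94956623; exp(-qT) = 1.00000000
C = S_0 * exp(-qT) * N(d1) - K * exp(-rT) * N(d2)
N(d1) = 0.70397582; N(d2) = 0.56151795
C = 25.1500 * 1.00000000 * 0.70397582 - 23.2200 * 0.94956623 * 0.56151795 = 5.3241

Answer: Price = 5.3241


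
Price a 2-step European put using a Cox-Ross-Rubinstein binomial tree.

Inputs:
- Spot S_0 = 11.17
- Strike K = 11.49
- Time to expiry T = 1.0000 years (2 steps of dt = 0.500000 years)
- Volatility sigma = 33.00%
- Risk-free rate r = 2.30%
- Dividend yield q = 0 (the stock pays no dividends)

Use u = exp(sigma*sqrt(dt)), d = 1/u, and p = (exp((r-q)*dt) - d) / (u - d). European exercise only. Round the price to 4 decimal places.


Answer: Price = V(0,0) = 1.4034

Derivation:
dt = T/N = 0.500000
u = exp(sigma*sqrt(dt)) = 1.262817; d = 1/u = 0.791880
p = (exp((r-q)*dt) - d) / (u - d) = 0.466487
Discount per step: exp(-r*dt) = 0.988566
Stock lattice S(k, i) with i counting down-moves:
  k=0: S(0,0) = 11.1700
  k=1: S(1,0) = 14.1057; S(1,1) = 8.8453
  k=2: S(2,0) = 17.8129; S(2,1) = 11.1700; S(2,2) = 7.0044
Terminal payoffs V(N, i) = max(K - S_T, 0):
  V(2,0) = 0.000000; V(2,1) = 0.320000; V(2,2) = 4.485582
Backward induction: V(k, i) = exp(-r*dt) * [p * V(k+1, i) + (1-p) * V(k+1, i+1)].
  V(1,0) = exp(-r*dt) * [p*0.000000 + (1-p)*0.320000] = 0.168772
  V(1,1) = exp(-r*dt) * [p*0.320000 + (1-p)*4.485582] = 2.513321
  V(0,0) = exp(-r*dt) * [p*0.168772 + (1-p)*2.513321] = 1.403386


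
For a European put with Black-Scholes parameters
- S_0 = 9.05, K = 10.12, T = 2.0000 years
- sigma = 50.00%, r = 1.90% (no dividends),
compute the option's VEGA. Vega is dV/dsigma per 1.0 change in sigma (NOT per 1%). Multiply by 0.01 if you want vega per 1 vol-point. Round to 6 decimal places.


d1 = 0.2492566873; d2 = -0.4578500939
phi(d1) = 0.3867398705; exp(-qT) = 1.0000000000; exp(-rT) = 0.9627129409
Vega = S * exp(-qT) * phi(d1) * sqrt(T) = 9.0500 * 1.0000000000 * 0.3867398705 * 1.4142135624 = 4.949742

Answer: Vega = 4.949742


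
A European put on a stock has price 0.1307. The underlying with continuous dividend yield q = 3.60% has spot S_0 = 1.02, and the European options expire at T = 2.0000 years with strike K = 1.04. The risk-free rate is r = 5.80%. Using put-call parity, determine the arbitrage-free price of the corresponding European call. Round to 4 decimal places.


Put-call parity: C - P = S_0 * exp(-qT) - K * exp(-rT).
S_0 * exp(-qT) = 1.0200 * 0.93053090 = 0.94914151
K * exp(-rT) = 1.0400 * 0.89047522 = 0.92609423
C = P + S*exp(-qT) - K*exp(-rT)
C = 0.1307 + 0.94914151 - 0.92609423 = 0.1537

Answer: Call price = 0.1537


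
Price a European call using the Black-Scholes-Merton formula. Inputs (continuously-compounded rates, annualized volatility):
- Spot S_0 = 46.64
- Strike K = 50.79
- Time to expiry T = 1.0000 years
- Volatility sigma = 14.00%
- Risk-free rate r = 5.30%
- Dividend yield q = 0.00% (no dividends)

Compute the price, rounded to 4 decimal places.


Answer: Price = 1.9511

Derivation:
d1 = (ln(S/K) + (r - q + 0.5*sigma^2) * T) / (sigma * sqrt(T)) = -0.16029245
d2 = d1 - sigma * sqrt(T) = -0.30029245
exp(-rT) = 0.94838001; exp(-qT) = 1.00000000
C = S_0 * exp(-qT) * N(d1) - K * exp(-rT) * N(d2)
N(d1) = 0.43632535; N(d2) = 0.38197705
C = 46.6400 * 1.00000000 * 0.43632535 - 50.7900 * 0.94838001 * 0.38197705 = 1.9511


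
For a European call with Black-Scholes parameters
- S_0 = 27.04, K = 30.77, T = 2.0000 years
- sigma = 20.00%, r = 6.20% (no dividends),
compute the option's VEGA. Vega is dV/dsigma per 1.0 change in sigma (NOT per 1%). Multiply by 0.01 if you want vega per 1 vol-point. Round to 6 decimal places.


d1 = 0.1229554813; d2 = -0.1598872312
phi(d1) = 0.3959380345; exp(-qT) = 1.0000000000; exp(-rT) = 0.8833798409
Vega = S * exp(-qT) * phi(d1) * sqrt(T) = 27.0400 * 1.0000000000 * 0.3959380345 * 1.4142135624 = 15.140803

Answer: Vega = 15.140803


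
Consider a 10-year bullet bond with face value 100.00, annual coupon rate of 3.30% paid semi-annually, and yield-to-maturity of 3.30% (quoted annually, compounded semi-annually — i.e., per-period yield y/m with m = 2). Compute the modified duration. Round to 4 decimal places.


Coupon per period c = face * coupon_rate / m = 1.650000
Periods per year m = 2; per-period yield y/m = 0.016500
Number of cashflows N = 20
Cashflows (t years, CF_t, discount factor 1/(1+y/m)^(m*t), PV):
  t = 0.5000: CF_t = 1.650000, DF = 0.983768, PV = 1.623217
  t = 1.0000: CF_t = 1.650000, DF = 0.967799, PV = 1.596869
  t = 1.5000: CF_t = 1.650000, DF = 0.952090, PV = 1.570948
  t = 2.0000: CF_t = 1.650000, DF = 0.936635, PV = 1.545448
  t = 2.5000: CF_t = 1.650000, DF = 0.921432, PV = 1.520362
  t = 3.0000: CF_t = 1.650000, DF = 0.906475, PV = 1.495683
  t = 3.5000: CF_t = 1.650000, DF = 0.891761, PV = 1.471405
  t = 4.0000: CF_t = 1.650000, DF = 0.877285, PV = 1.447521
  t = 4.5000: CF_t = 1.650000, DF = 0.863045, PV = 1.424025
  t = 5.0000: CF_t = 1.650000, DF = 0.849036, PV = 1.400910
  t = 5.5000: CF_t = 1.650000, DF = 0.835254, PV = 1.378170
  t = 6.0000: CF_t = 1.650000, DF = 0.821696, PV = 1.355799
  t = 6.5000: CF_t = 1.650000, DF = 0.808359, PV = 1.333792
  t = 7.0000: CF_t = 1.650000, DF = 0.795237, PV = 1.312141
  t = 7.5000: CF_t = 1.650000, DF = 0.782329, PV = 1.290842
  t = 8.0000: CF_t = 1.650000, DF = 0.769630, PV = 1.269889
  t = 8.5000: CF_t = 1.650000, DF = 0.757137, PV = 1.249276
  t = 9.0000: CF_t = 1.650000, DF = 0.744847, PV = 1.228998
  t = 9.5000: CF_t = 1.650000, DF = 0.732757, PV = 1.209048
  t = 10.0000: CF_t = 101.650000, DF = 0.720862, PV = 73.275657
Price P = sum_t PV_t = 100.000000
First compute Macaulay numerator sum_t t * PV_t:
  t * PV_t at t = 0.5000: 0.811608
  t * PV_t at t = 1.0000: 1.596869
  t * PV_t at t = 1.5000: 2.356422
  t * PV_t at t = 2.0000: 3.090896
  t * PV_t at t = 2.5000: 3.800905
  t * PV_t at t = 3.0000: 4.487050
  t * PV_t at t = 3.5000: 5.149918
  t * PV_t at t = 4.0000: 5.790084
  t * PV_t at t = 4.5000: 6.408111
  t * PV_t at t = 5.0000: 7.004548
  t * PV_t at t = 5.5000: 7.579934
  t * PV_t at t = 6.0000: 8.134795
  t * PV_t at t = 6.5000: 8.669645
  t * PV_t at t = 7.0000: 9.184989
  t * PV_t at t = 7.5000: 9.681317
  t * PV_t at t = 8.0000: 10.159113
  t * PV_t at t = 8.5000: 10.618847
  t * PV_t at t = 9.0000: 11.060979
  t * PV_t at t = 9.5000: 11.485959
  t * PV_t at t = 10.0000: 732.756574
Macaulay duration D = 859.828563 / 100.000000 = 8.598286
Modified duration = D / (1 + y/m) = 8.598286 / (1 + 0.016500) = 8.458717

Answer: Modified duration = 8.4587


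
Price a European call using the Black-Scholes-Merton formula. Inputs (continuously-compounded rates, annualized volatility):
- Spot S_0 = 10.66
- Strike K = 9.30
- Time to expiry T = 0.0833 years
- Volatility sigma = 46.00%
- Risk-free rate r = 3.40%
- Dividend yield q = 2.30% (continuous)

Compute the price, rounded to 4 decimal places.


d1 = (ln(S/K) + (r - q + 0.5*sigma^2) * T) / (sigma * sqrt(T)) = 1.10130350
d2 = d1 - sigma * sqrt(T) = 0.96853949
exp(-rT) = 0.99717181; exp(-qT) = 0.99808593
C = S_0 * exp(-qT) * N(d1) - K * exp(-rT) * N(d2)
N(d1) = 0.86461770; N(d2) = 0.83361250
C = 10.6600 * 0.99808593 * 0.86461770 - 9.3000 * 0.99717181 * 0.83361250 = 1.4685

Answer: Price = 1.4685


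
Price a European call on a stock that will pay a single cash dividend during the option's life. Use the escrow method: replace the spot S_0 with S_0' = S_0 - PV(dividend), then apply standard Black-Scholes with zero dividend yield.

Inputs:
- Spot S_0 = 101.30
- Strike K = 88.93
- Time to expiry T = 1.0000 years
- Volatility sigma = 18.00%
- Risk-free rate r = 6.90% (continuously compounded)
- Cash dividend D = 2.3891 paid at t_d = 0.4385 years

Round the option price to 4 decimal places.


Answer: Price = 17.3942

Derivation:
PV(D) = D * exp(-r * t_d) = 2.3891 * 0.97019665 = 2.31789681
S_0' = S_0 - PV(D) = 101.3000 - 2.31789681 = 98.98210319
d1 = (ln(S_0'/K) + (r + sigma^2/2)*T) / (sigma*sqrt(T)) = 1.06827508
d2 = d1 - sigma*sqrt(T) = 0.88827508
exp(-rT) = 0.93332668
N(d1) = 0.85730178; N(d2) = 0.81280360
C = S_0' * N(d1) - K * exp(-rT) * N(d2) = 98.98210319 * 0.85730178 - 88.9300 * 0.93332668 * 0.81280360 = 17.3942


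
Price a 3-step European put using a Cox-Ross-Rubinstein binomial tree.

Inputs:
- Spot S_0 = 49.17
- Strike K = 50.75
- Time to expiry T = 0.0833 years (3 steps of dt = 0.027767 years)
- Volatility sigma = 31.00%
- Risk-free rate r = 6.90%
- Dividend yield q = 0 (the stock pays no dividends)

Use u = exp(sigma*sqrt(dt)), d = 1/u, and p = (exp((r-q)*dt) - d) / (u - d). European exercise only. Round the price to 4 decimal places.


Answer: Price = V(0,0) = 2.5325

Derivation:
dt = T/N = 0.027767
u = exp(sigma*sqrt(dt)) = 1.053014; d = 1/u = 0.949655
p = (exp((r-q)*dt) - d) / (u - d) = 0.505643
Discount per step: exp(-r*dt) = 0.998086
Stock lattice S(k, i) with i counting down-moves:
  k=0: S(0,0) = 49.1700
  k=1: S(1,0) = 51.7767; S(1,1) = 46.6945
  k=2: S(2,0) = 54.5216; S(2,1) = 49.1700; S(2,2) = 44.3437
  k=3: S(3,0) = 57.4120; S(3,1) = 51.7767; S(3,2) = 46.6945; S(3,3) = 42.1112
Terminal payoffs V(N, i) = max(K - S_T, 0):
  V(3,0) = 0.000000; V(3,1) = 0.000000; V(3,2) = 4.055455; V(3,3) = 8.638760
Backward induction: V(k, i) = exp(-r*dt) * [p * V(k+1, i) + (1-p) * V(k+1, i+1)].
  V(2,0) = exp(-r*dt) * [p*0.000000 + (1-p)*0.000000] = 0.000000
  V(2,1) = exp(-r*dt) * [p*0.000000 + (1-p)*4.055455] = 2.001005
  V(2,2) = exp(-r*dt) * [p*4.055455 + (1-p)*8.638760] = 6.309145
  V(1,0) = exp(-r*dt) * [p*0.000000 + (1-p)*2.001005] = 0.987318
  V(1,1) = exp(-r*dt) * [p*2.001005 + (1-p)*6.309145] = 4.122858
  V(0,0) = exp(-r*dt) * [p*0.987318 + (1-p)*4.122858] = 2.532537


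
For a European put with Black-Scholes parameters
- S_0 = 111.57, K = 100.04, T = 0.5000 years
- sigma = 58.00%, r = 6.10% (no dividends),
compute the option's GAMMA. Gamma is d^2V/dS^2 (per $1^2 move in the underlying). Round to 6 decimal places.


Answer: Gamma = 0.007514

Derivation:
d1 = 0.5454038727; d2 = 0.1352819396
phi(d1) = 0.3438082378; exp(-qT) = 1.0000000000; exp(-rT) = 0.9699604321
Gamma = exp(-qT) * phi(d1) / (S * sigma * sqrt(T)) = 1.0000000000 * 0.3438082378 / (111.5700 * 0.5800 * 0.7071067812) = 0.007514


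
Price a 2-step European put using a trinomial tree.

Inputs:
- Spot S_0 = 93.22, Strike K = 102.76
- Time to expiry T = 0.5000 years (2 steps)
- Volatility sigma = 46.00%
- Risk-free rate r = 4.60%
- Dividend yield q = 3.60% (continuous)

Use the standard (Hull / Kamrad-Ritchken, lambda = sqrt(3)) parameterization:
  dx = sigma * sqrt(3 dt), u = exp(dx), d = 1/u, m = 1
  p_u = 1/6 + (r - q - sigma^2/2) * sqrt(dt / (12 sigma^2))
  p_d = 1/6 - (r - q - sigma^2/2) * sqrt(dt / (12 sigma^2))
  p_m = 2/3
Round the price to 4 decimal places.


Answer: Price = V(0,0) = 17.2392

Derivation:
dt = T/N = 0.250000; dx = sigma*sqrt(3*dt) = 0.398372
u = exp(dx) = 1.489398; d = 1/u = 0.671412
p_u = 0.136607, p_m = 0.666667, p_d = 0.196727
Discount per step: exp(-r*dt) = 0.988566
Stock lattice S(k, j) with j the centered position index:
  k=0: S(0,+0) = 93.2200
  k=1: S(1,-1) = 62.5891; S(1,+0) = 93.2200; S(1,+1) = 138.8416
  k=2: S(2,-2) = 42.0231; S(2,-1) = 62.5891; S(2,+0) = 93.2200; S(2,+1) = 138.8416; S(2,+2) = 206.7904
Terminal payoffs V(N, j) = max(K - S_T, 0):
  V(2,-2) = 60.736923; V(2,-1) = 40.170934; V(2,+0) = 9.540000; V(2,+1) = 0.000000; V(2,+2) = 0.000000
Backward induction: V(k, j) = exp(-r*dt) * [p_u * V(k+1, j+1) + p_m * V(k+1, j) + p_d * V(k+1, j-1)]
  V(1,-1) = exp(-r*dt) * [p_u*9.540000 + p_m*40.170934 + p_d*60.736923] = 39.574680
  V(1,+0) = exp(-r*dt) * [p_u*0.000000 + p_m*9.540000 + p_d*40.170934] = 14.099607
  V(1,+1) = exp(-r*dt) * [p_u*0.000000 + p_m*0.000000 + p_d*9.540000] = 1.855312
  V(0,+0) = exp(-r*dt) * [p_u*1.855312 + p_m*14.099607 + p_d*39.574680] = 17.239181


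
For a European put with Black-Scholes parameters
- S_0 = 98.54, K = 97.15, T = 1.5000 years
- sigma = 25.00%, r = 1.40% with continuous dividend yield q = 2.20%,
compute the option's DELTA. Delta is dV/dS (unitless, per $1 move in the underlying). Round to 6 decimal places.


d1 = 0.1602991200; d2 = -0.1458870978
phi(d1) = 0.3938494942; exp(-qT) = 0.9675385596; exp(-rT) = 0.9792189646
N(-d1) = 0.4363227260
Delta = -exp(-qT) * N(-d1) = -0.9675385596 * 0.4363227260 = -0.422159

Answer: Delta = -0.422159


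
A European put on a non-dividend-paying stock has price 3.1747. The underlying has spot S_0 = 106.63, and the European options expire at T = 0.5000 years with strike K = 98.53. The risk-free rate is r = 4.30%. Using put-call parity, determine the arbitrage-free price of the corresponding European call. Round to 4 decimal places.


Answer: Call price = 13.3705

Derivation:
Put-call parity: C - P = S_0 * exp(-qT) - K * exp(-rT).
S_0 * exp(-qT) = 106.6300 * 1.00000000 = 106.63000000
K * exp(-rT) = 98.5300 * 0.97872948 = 96.43421542
C = P + S*exp(-qT) - K*exp(-rT)
C = 3.1747 + 106.63000000 - 96.43421542 = 13.3705


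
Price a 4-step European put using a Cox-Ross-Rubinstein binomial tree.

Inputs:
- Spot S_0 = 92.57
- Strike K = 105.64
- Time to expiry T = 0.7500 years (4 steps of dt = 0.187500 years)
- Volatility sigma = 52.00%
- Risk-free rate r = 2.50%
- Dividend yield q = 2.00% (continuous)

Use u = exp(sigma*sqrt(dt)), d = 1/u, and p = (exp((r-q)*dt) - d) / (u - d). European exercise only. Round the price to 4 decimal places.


Answer: Price = V(0,0) = 24.8700

Derivation:
dt = T/N = 0.187500
u = exp(sigma*sqrt(dt)) = 1.252531; d = 1/u = 0.798383
p = (exp((r-q)*dt) - d) / (u - d) = 0.446010
Discount per step: exp(-r*dt) = 0.995323
Stock lattice S(k, i) with i counting down-moves:
  k=0: S(0,0) = 92.5700
  k=1: S(1,0) = 115.9468; S(1,1) = 73.9063
  k=2: S(2,0) = 145.2270; S(2,1) = 92.5700; S(2,2) = 59.0056
  k=3: S(3,0) = 181.9014; S(3,1) = 115.9468; S(3,2) = 73.9063; S(3,3) = 47.1091
  k=4: S(4,0) = 227.8372; S(4,1) = 145.2270; S(4,2) = 92.5700; S(4,3) = 59.0056; S(4,4) = 37.6111
Terminal payoffs V(N, i) = max(K - S_T, 0):
  V(4,0) = 0.000000; V(4,1) = 0.000000; V(4,2) = 13.070000; V(4,3) = 46.634427; V(4,4) = 68.028920
Backward induction: V(k, i) = exp(-r*dt) * [p * V(k+1, i) + (1-p) * V(k+1, i+1)].
  V(3,0) = exp(-r*dt) * [p*0.000000 + (1-p)*0.000000] = 0.000000
  V(3,1) = exp(-r*dt) * [p*0.000000 + (1-p)*13.070000] = 7.206785
  V(3,2) = exp(-r*dt) * [p*13.070000 + (1-p)*46.634427] = 31.516269
  V(3,3) = exp(-r*dt) * [p*46.634427 + (1-p)*68.028920] = 58.213241
  V(2,0) = exp(-r*dt) * [p*0.000000 + (1-p)*7.206785] = 3.973814
  V(2,1) = exp(-r*dt) * [p*7.206785 + (1-p)*31.516269] = 20.577307
  V(2,2) = exp(-r*dt) * [p*31.516269 + (1-p)*58.213241] = 46.089566
  V(1,0) = exp(-r*dt) * [p*3.973814 + (1-p)*20.577307] = 13.110380
  V(1,1) = exp(-r*dt) * [p*20.577307 + (1-p)*46.089566] = 34.548511
  V(0,0) = exp(-r*dt) * [p*13.110380 + (1-p)*34.548511] = 24.870033


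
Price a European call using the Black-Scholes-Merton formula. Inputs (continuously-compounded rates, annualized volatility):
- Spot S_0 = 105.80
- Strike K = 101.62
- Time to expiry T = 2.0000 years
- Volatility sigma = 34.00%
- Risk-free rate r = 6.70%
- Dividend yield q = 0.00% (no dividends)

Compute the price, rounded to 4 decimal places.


d1 = (ln(S/K) + (r - q + 0.5*sigma^2) * T) / (sigma * sqrt(T)) = 0.60293363
d2 = d1 - sigma * sqrt(T) = 0.12210102
exp(-rT) = 0.87459006; exp(-qT) = 1.00000000
C = S_0 * exp(-qT) * N(d1) - K * exp(-rT) * N(d2)
N(d1) = 0.72672358; N(d2) = 0.54859049
C = 105.8000 * 1.00000000 * 0.72672358 - 101.6200 * 0.87459006 * 0.54859049 = 28.1309

Answer: Price = 28.1309


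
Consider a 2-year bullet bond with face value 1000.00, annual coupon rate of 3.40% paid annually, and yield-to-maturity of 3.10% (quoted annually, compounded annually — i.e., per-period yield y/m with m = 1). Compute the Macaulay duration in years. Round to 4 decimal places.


Coupon per period c = face * coupon_rate / m = 34.000000
Periods per year m = 1; per-period yield y/m = 0.031000
Number of cashflows N = 2
Cashflows (t years, CF_t, discount factor 1/(1+y/m)^(m*t), PV):
  t = 1.0000: CF_t = 34.000000, DF = 0.969932, PV = 32.977692
  t = 2.0000: CF_t = 1034.000000, DF = 0.940768, PV = 972.754410
Price P = sum_t PV_t = 1005.732101
Macaulay numerator sum_t t * PV_t:
  t * PV_t at t = 1.0000: 32.977692
  t * PV_t at t = 2.0000: 1945.508819
Macaulay duration D = (sum_t t * PV_t) / P = 1978.486511 / 1005.732101 = 1.967210

Answer: Macaulay duration = 1.9672 years


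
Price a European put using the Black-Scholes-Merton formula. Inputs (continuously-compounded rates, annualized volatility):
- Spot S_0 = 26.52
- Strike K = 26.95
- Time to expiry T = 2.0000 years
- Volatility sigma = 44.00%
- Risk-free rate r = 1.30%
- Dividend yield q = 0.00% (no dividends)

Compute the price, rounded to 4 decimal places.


d1 = (ln(S/K) + (r - q + 0.5*sigma^2) * T) / (sigma * sqrt(T)) = 0.32706239
d2 = d1 - sigma * sqrt(T) = -0.29519158
exp(-rT) = 0.97433509; exp(-qT) = 1.00000000
P = K * exp(-rT) * N(-d2) - S_0 * exp(-qT) * N(-d1)
N(-d1) = 0.37181035; N(-d2) = 0.61607623
P = 26.9500 * 0.97433509 * 0.61607623 - 26.5200 * 1.00000000 * 0.37181035 = 6.3167

Answer: Price = 6.3167


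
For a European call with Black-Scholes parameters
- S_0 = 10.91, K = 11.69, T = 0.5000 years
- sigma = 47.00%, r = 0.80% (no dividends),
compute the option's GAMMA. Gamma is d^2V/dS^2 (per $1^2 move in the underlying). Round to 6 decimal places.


d1 = -0.0295750439; d2 = -0.3619152311
phi(d1) = 0.3987678445; exp(-qT) = 1.0000000000; exp(-rT) = 0.9960079893
Gamma = exp(-qT) * phi(d1) / (S * sigma * sqrt(T)) = 1.0000000000 * 0.3987678445 / (10.9100 * 0.4700 * 0.7071067812) = 0.109980

Answer: Gamma = 0.109980


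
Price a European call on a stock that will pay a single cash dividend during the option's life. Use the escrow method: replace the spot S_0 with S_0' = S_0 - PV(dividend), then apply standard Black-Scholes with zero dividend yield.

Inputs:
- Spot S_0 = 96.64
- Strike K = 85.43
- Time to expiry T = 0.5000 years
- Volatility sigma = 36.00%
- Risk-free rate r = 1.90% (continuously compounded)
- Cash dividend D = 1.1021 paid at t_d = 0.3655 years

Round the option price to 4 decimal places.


PV(D) = D * exp(-r * t_d) = 1.1021 * 0.99307956 = 1.09447298
S_0' = S_0 - PV(D) = 96.6400 - 1.09447298 = 95.54552702
d1 = (ln(S_0'/K) + (r + sigma^2/2)*T) / (sigma*sqrt(T)) = 0.60420518
d2 = d1 - sigma*sqrt(T) = 0.34964674
exp(-rT) = 0.99054498
N(d1) = 0.72714638; N(d2) = 0.63669809
C = S_0' * N(d1) - K * exp(-rT) * N(d2) = 95.54552702 * 0.72714638 - 85.4300 * 0.99054498 * 0.63669809 = 15.5968

Answer: Price = 15.5968


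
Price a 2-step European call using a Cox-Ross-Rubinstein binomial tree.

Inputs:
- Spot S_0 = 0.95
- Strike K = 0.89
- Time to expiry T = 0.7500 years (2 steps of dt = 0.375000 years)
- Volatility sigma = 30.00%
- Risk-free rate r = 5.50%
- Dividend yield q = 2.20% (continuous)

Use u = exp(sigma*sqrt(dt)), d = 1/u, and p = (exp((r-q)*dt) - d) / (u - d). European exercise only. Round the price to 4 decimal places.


dt = T/N = 0.375000
u = exp(sigma*sqrt(dt)) = 1.201669; d = 1/u = 0.832176
p = (exp((r-q)*dt) - d) / (u - d) = 0.487901
Discount per step: exp(-r*dt) = 0.979586
Stock lattice S(k, i) with i counting down-moves:
  k=0: S(0,0) = 0.9500
  k=1: S(1,0) = 1.1416; S(1,1) = 0.7906
  k=2: S(2,0) = 1.3718; S(2,1) = 0.9500; S(2,2) = 0.6579
Terminal payoffs V(N, i) = max(S_T - K, 0):
  V(2,0) = 0.481809; V(2,1) = 0.060000; V(2,2) = 0.000000
Backward induction: V(k, i) = exp(-r*dt) * [p * V(k+1, i) + (1-p) * V(k+1, i+1)].
  V(1,0) = exp(-r*dt) * [p*0.481809 + (1-p)*0.060000] = 0.260375
  V(1,1) = exp(-r*dt) * [p*0.060000 + (1-p)*0.000000] = 0.028676
  V(0,0) = exp(-r*dt) * [p*0.260375 + (1-p)*0.028676] = 0.138829

Answer: Price = V(0,0) = 0.1388


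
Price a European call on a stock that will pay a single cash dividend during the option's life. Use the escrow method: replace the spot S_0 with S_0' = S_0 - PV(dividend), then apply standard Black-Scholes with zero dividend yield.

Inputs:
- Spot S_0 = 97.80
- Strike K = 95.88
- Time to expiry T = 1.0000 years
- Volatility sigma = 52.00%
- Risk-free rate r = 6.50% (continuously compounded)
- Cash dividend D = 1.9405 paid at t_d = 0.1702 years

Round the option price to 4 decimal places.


Answer: Price = 22.2124

Derivation:
PV(D) = D * exp(-r * t_d) = 1.9405 * 0.98899797 = 1.91915056
S_0' = S_0 - PV(D) = 97.8000 - 1.91915056 = 95.88084944
d1 = (ln(S_0'/K) + (r + sigma^2/2)*T) / (sigma*sqrt(T)) = 0.38501704
d2 = d1 - sigma*sqrt(T) = -0.13498296
exp(-rT) = 0.93706746
N(d1) = 0.64988760; N(d2) = 0.44631267
C = S_0' * N(d1) - K * exp(-rT) * N(d2) = 95.88084944 * 0.64988760 - 95.8800 * 0.93706746 * 0.44631267 = 22.2124
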